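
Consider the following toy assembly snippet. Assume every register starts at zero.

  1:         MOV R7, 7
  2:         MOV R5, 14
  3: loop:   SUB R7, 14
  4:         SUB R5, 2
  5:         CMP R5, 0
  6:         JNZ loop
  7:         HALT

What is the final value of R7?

-91

R7=7
R5=14
R7=7-14=-7
R5=14-2=12
CMP R5, 0  (cmp 12,0)
JNZ loop: taken
R7=(-7)-14=-21
R5=12-2=10
CMP R5, 0  (cmp 10,0)
JNZ loop: taken
R7=(-21)-14=-35
R5=10-2=8
CMP R5, 0  (cmp 8,0)
JNZ loop: taken
R7=(-35)-14=-49
R5=8-2=6
CMP R5, 0  (cmp 6,0)
JNZ loop: taken
R7=(-49)-14=-63
R5=6-2=4
CMP R5, 0  (cmp 4,0)
JNZ loop: taken
R7=(-63)-14=-77
R5=4-2=2
CMP R5, 0  (cmp 2,0)
JNZ loop: taken
R7=(-77)-14=-91
R5=2-2=0
CMP R5, 0  (cmp 0,0)
JNZ loop: not taken
halt.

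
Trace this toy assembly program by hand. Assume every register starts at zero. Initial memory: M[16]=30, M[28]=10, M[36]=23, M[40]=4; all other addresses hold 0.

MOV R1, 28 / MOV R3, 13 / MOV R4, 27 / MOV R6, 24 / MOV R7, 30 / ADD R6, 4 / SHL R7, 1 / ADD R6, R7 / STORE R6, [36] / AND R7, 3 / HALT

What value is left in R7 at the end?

MOV R1, 28 → R1=28
MOV R3, 13 → R3=13
MOV R4, 27 → R4=27
MOV R6, 24 → R6=24
MOV R7, 30 → R7=30
ADD R6, 4 → R6=24+4=28
SHL R7, 1 → R7=30<<1=60
ADD R6, R7 → R6=28+60=88
STORE R6, [36] → M[36]=88
AND R7, 3 → R7=60&3=0
halt.

0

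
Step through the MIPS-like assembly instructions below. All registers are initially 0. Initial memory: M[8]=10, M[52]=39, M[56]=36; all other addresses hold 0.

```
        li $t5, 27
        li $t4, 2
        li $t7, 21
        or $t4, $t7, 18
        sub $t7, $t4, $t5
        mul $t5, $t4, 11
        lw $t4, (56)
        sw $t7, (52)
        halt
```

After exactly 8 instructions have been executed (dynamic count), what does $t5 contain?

after li $t5, 27: $t5=27
after li $t4, 2: $t4=2
after li $t7, 21: $t7=21
after or $t4, $t7, 18: $t4=21|18=23
after sub $t7, $t4, $t5: $t7=23-27=-4
after mul $t5, $t4, 11: $t5=23*11=253
after lw $t4, (56): $t4=M[56]=36
sw $t7, (52) → M[52]=-4
After step 8: $t5 = 253.

253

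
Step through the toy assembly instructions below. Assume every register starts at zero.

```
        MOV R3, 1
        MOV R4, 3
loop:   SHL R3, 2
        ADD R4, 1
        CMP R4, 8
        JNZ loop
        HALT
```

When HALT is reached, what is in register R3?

1024

MOV R3, 1 → R3=1
MOV R4, 3 → R4=3
SHL R3, 2 → R3=1<<2=4
ADD R4, 1 → R4=3+1=4
CMP R4, 8  (cmp 4,8)
JNZ loop: taken
SHL R3, 2 → R3=4<<2=16
ADD R4, 1 → R4=4+1=5
CMP R4, 8  (cmp 5,8)
JNZ loop: taken
SHL R3, 2 → R3=16<<2=64
ADD R4, 1 → R4=5+1=6
CMP R4, 8  (cmp 6,8)
JNZ loop: taken
SHL R3, 2 → R3=64<<2=256
ADD R4, 1 → R4=6+1=7
CMP R4, 8  (cmp 7,8)
JNZ loop: taken
SHL R3, 2 → R3=256<<2=1024
ADD R4, 1 → R4=7+1=8
CMP R4, 8  (cmp 8,8)
JNZ loop: not taken
halt.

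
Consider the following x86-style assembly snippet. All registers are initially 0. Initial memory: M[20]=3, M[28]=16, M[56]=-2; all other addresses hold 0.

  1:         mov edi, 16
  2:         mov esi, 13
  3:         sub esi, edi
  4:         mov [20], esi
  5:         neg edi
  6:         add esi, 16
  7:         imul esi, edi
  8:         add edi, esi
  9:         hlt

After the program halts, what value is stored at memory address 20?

mov edi, 16 → edi=16
mov esi, 13 → esi=13
sub esi, edi → esi=13-16=-3
mov [20], esi → M[20]=-3
neg edi → edi=-(16)=-16
add esi, 16 → esi=(-3)+16=13
imul esi, edi → esi=13*(-16)=-208
add edi, esi → edi=(-16)+(-208)=-224
halt.

-3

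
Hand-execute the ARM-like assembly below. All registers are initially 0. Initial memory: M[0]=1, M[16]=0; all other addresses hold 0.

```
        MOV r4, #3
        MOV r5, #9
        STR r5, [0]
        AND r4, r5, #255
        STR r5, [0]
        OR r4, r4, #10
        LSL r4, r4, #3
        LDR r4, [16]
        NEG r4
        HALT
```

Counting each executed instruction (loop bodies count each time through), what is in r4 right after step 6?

11

MOV r4, #3 → r4=3
MOV r5, #9 → r5=9
STR r5, [0] → M[0]=9
AND r4, r5, #255 → r4=9&255=9
STR r5, [0] → M[0]=9
OR r4, r4, #10 → r4=9|10=11
After step 6: r4 = 11.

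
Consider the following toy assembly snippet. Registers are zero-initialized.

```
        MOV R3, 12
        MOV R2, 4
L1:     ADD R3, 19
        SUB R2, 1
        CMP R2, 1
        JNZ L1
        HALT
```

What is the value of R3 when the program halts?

69

after MOV R3, 12: R3=12
after MOV R2, 4: R2=4
after ADD R3, 19: R3=12+19=31
after SUB R2, 1: R2=4-1=3
CMP R2, 1  (cmp 3,1)
JNZ L1: taken
after ADD R3, 19: R3=31+19=50
after SUB R2, 1: R2=3-1=2
CMP R2, 1  (cmp 2,1)
JNZ L1: taken
after ADD R3, 19: R3=50+19=69
after SUB R2, 1: R2=2-1=1
CMP R2, 1  (cmp 1,1)
JNZ L1: not taken
halt.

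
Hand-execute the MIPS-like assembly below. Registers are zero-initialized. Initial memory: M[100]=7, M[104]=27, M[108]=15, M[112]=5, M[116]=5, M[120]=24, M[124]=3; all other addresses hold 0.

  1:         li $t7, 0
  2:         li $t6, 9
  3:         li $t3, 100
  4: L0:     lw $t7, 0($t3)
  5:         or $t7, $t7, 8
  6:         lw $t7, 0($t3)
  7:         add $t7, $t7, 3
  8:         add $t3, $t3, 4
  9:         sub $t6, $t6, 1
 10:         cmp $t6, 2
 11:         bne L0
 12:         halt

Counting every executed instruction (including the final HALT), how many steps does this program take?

60

li $t7, 0 → $t7=0
li $t6, 9 → $t6=9
li $t3, 100 → $t3=100
lw $t7, 0($t3) → $t7=M[100]=7
or $t7, $t7, 8 → $t7=7|8=15
lw $t7, 0($t3) → $t7=M[100]=7
add $t7, $t7, 3 → $t7=7+3=10
add $t3, $t3, 4 → $t3=100+4=104
sub $t6, $t6, 1 → $t6=9-1=8
cmp $t6, 2  (cmp 8,2)
bne L0: taken
lw $t7, 0($t3) → $t7=M[104]=27
or $t7, $t7, 8 → $t7=27|8=27
lw $t7, 0($t3) → $t7=M[104]=27
add $t7, $t7, 3 → $t7=27+3=30
add $t3, $t3, 4 → $t3=104+4=108
sub $t6, $t6, 1 → $t6=8-1=7
cmp $t6, 2  (cmp 7,2)
bne L0: taken
lw $t7, 0($t3) → $t7=M[108]=15
or $t7, $t7, 8 → $t7=15|8=15
lw $t7, 0($t3) → $t7=M[108]=15
add $t7, $t7, 3 → $t7=15+3=18
add $t3, $t3, 4 → $t3=108+4=112
sub $t6, $t6, 1 → $t6=7-1=6
cmp $t6, 2  (cmp 6,2)
bne L0: taken
lw $t7, 0($t3) → $t7=M[112]=5
or $t7, $t7, 8 → $t7=5|8=13
lw $t7, 0($t3) → $t7=M[112]=5
add $t7, $t7, 3 → $t7=5+3=8
add $t3, $t3, 4 → $t3=112+4=116
sub $t6, $t6, 1 → $t6=6-1=5
cmp $t6, 2  (cmp 5,2)
bne L0: taken
lw $t7, 0($t3) → $t7=M[116]=5
or $t7, $t7, 8 → $t7=5|8=13
lw $t7, 0($t3) → $t7=M[116]=5
add $t7, $t7, 3 → $t7=5+3=8
add $t3, $t3, 4 → $t3=116+4=120
sub $t6, $t6, 1 → $t6=5-1=4
cmp $t6, 2  (cmp 4,2)
bne L0: taken
lw $t7, 0($t3) → $t7=M[120]=24
or $t7, $t7, 8 → $t7=24|8=24
lw $t7, 0($t3) → $t7=M[120]=24
add $t7, $t7, 3 → $t7=24+3=27
add $t3, $t3, 4 → $t3=120+4=124
sub $t6, $t6, 1 → $t6=4-1=3
cmp $t6, 2  (cmp 3,2)
bne L0: taken
lw $t7, 0($t3) → $t7=M[124]=3
or $t7, $t7, 8 → $t7=3|8=11
lw $t7, 0($t3) → $t7=M[124]=3
add $t7, $t7, 3 → $t7=3+3=6
add $t3, $t3, 4 → $t3=124+4=128
sub $t6, $t6, 1 → $t6=3-1=2
cmp $t6, 2  (cmp 2,2)
bne L0: not taken
halt.
Total executed instructions: 60.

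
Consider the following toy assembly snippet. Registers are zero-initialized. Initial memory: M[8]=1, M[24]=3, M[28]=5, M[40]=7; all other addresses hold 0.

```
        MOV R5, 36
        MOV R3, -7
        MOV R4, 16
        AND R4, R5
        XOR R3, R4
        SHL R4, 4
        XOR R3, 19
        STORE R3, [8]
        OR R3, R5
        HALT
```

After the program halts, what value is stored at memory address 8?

-22

MOV R5, 36 → R5=36
MOV R3, -7 → R3=-7
MOV R4, 16 → R4=16
AND R4, R5 → R4=16&36=0
XOR R3, R4 → R3=(-7)^0=-7
SHL R4, 4 → R4=0<<4=0
XOR R3, 19 → R3=(-7)^19=-22
STORE R3, [8] → M[8]=-22
OR R3, R5 → R3=(-22)|36=-18
halt.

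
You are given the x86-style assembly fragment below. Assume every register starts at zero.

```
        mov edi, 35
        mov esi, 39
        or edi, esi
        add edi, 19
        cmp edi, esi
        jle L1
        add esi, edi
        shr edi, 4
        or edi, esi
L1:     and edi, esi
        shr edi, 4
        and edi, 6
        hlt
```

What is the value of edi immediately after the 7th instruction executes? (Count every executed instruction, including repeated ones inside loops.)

after mov edi, 35: edi=35
after mov esi, 39: esi=39
after or edi, esi: edi=35|39=39
after add edi, 19: edi=39+19=58
cmp edi, esi  (cmp 58,39)
jle L1: not taken
after add esi, edi: esi=39+58=97
After step 7: edi = 58.

58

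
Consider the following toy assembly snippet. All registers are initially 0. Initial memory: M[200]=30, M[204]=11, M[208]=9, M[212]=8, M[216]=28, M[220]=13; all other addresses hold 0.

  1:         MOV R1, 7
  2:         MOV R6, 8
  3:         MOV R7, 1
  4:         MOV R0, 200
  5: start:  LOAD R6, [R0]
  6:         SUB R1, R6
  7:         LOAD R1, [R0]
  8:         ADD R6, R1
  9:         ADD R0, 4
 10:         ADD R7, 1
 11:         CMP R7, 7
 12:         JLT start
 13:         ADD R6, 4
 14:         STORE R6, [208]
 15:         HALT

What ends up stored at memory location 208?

30

MOV R1, 7 → R1=7
MOV R6, 8 → R6=8
MOV R7, 1 → R7=1
MOV R0, 200 → R0=200
LOAD R6, [R0] → R6=M[200]=30
SUB R1, R6 → R1=7-30=-23
LOAD R1, [R0] → R1=M[200]=30
ADD R6, R1 → R6=30+30=60
ADD R0, 4 → R0=200+4=204
ADD R7, 1 → R7=1+1=2
CMP R7, 7  (cmp 2,7)
JLT start: taken
LOAD R6, [R0] → R6=M[204]=11
SUB R1, R6 → R1=30-11=19
LOAD R1, [R0] → R1=M[204]=11
ADD R6, R1 → R6=11+11=22
ADD R0, 4 → R0=204+4=208
ADD R7, 1 → R7=2+1=3
CMP R7, 7  (cmp 3,7)
JLT start: taken
LOAD R6, [R0] → R6=M[208]=9
SUB R1, R6 → R1=11-9=2
LOAD R1, [R0] → R1=M[208]=9
ADD R6, R1 → R6=9+9=18
ADD R0, 4 → R0=208+4=212
ADD R7, 1 → R7=3+1=4
CMP R7, 7  (cmp 4,7)
JLT start: taken
LOAD R6, [R0] → R6=M[212]=8
SUB R1, R6 → R1=9-8=1
LOAD R1, [R0] → R1=M[212]=8
ADD R6, R1 → R6=8+8=16
ADD R0, 4 → R0=212+4=216
ADD R7, 1 → R7=4+1=5
CMP R7, 7  (cmp 5,7)
JLT start: taken
LOAD R6, [R0] → R6=M[216]=28
SUB R1, R6 → R1=8-28=-20
LOAD R1, [R0] → R1=M[216]=28
ADD R6, R1 → R6=28+28=56
ADD R0, 4 → R0=216+4=220
ADD R7, 1 → R7=5+1=6
CMP R7, 7  (cmp 6,7)
JLT start: taken
LOAD R6, [R0] → R6=M[220]=13
SUB R1, R6 → R1=28-13=15
LOAD R1, [R0] → R1=M[220]=13
ADD R6, R1 → R6=13+13=26
ADD R0, 4 → R0=220+4=224
ADD R7, 1 → R7=6+1=7
CMP R7, 7  (cmp 7,7)
JLT start: not taken
ADD R6, 4 → R6=26+4=30
STORE R6, [208] → M[208]=30
halt.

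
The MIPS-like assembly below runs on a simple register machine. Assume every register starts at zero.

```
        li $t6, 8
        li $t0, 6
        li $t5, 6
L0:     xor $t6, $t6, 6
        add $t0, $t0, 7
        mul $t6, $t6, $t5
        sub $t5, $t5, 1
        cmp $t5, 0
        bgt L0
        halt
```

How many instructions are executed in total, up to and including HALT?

40

li $t6, 8 → $t6=8
li $t0, 6 → $t0=6
li $t5, 6 → $t5=6
xor $t6, $t6, 6 → $t6=8^6=14
add $t0, $t0, 7 → $t0=6+7=13
mul $t6, $t6, $t5 → $t6=14*6=84
sub $t5, $t5, 1 → $t5=6-1=5
cmp $t5, 0  (cmp 5,0)
bgt L0: taken
xor $t6, $t6, 6 → $t6=84^6=82
add $t0, $t0, 7 → $t0=13+7=20
mul $t6, $t6, $t5 → $t6=82*5=410
sub $t5, $t5, 1 → $t5=5-1=4
cmp $t5, 0  (cmp 4,0)
bgt L0: taken
xor $t6, $t6, 6 → $t6=410^6=412
add $t0, $t0, 7 → $t0=20+7=27
mul $t6, $t6, $t5 → $t6=412*4=1648
sub $t5, $t5, 1 → $t5=4-1=3
cmp $t5, 0  (cmp 3,0)
bgt L0: taken
xor $t6, $t6, 6 → $t6=1648^6=1654
add $t0, $t0, 7 → $t0=27+7=34
mul $t6, $t6, $t5 → $t6=1654*3=4962
sub $t5, $t5, 1 → $t5=3-1=2
cmp $t5, 0  (cmp 2,0)
bgt L0: taken
xor $t6, $t6, 6 → $t6=4962^6=4964
add $t0, $t0, 7 → $t0=34+7=41
mul $t6, $t6, $t5 → $t6=4964*2=9928
sub $t5, $t5, 1 → $t5=2-1=1
cmp $t5, 0  (cmp 1,0)
bgt L0: taken
xor $t6, $t6, 6 → $t6=9928^6=9934
add $t0, $t0, 7 → $t0=41+7=48
mul $t6, $t6, $t5 → $t6=9934*1=9934
sub $t5, $t5, 1 → $t5=1-1=0
cmp $t5, 0  (cmp 0,0)
bgt L0: not taken
halt.
Total executed instructions: 40.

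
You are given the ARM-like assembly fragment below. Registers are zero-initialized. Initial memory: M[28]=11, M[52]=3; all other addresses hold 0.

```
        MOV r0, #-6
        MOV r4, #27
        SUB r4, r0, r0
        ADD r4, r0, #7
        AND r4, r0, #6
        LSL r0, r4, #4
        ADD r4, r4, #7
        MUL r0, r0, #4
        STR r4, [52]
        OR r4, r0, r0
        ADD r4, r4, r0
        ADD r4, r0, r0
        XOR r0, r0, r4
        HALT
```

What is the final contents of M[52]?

9

r0=-6
r4=27
r4=(-6)-(-6)=0
r4=(-6)+7=1
r4=(-6)&6=2
r0=2<<4=32
r4=2+7=9
r0=32*4=128
STR r4, [52] → M[52]=9
r4=128|128=128
r4=128+128=256
r4=128+128=256
r0=128^256=384
halt.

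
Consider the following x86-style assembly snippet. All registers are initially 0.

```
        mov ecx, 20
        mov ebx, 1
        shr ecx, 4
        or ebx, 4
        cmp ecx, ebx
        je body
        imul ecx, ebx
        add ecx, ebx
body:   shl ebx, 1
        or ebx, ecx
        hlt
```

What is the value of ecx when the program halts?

ecx=20
ebx=1
ecx=20>>4=1
ebx=1|4=5
cmp ecx, ebx  (cmp 1,5)
je body: not taken
ecx=1*5=5
ecx=5+5=10
ebx=5<<1=10
ebx=10|10=10
halt.

10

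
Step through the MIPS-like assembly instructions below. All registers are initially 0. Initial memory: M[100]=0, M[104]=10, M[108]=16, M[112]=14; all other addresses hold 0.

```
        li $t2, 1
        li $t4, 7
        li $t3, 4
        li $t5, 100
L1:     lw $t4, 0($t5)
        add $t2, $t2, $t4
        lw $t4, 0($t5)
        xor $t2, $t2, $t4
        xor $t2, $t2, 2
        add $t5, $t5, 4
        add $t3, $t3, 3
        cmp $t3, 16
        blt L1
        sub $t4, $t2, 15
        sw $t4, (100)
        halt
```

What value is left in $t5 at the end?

116

$t2=1
$t4=7
$t3=4
$t5=100
$t4=M[100]=0
$t2=1+0=1
$t4=M[100]=0
$t2=1^0=1
$t2=1^2=3
$t5=100+4=104
$t3=4+3=7
cmp $t3, 16  (cmp 7,16)
blt L1: taken
$t4=M[104]=10
$t2=3+10=13
$t4=M[104]=10
$t2=13^10=7
$t2=7^2=5
$t5=104+4=108
$t3=7+3=10
cmp $t3, 16  (cmp 10,16)
blt L1: taken
$t4=M[108]=16
$t2=5+16=21
$t4=M[108]=16
$t2=21^16=5
$t2=5^2=7
$t5=108+4=112
$t3=10+3=13
cmp $t3, 16  (cmp 13,16)
blt L1: taken
$t4=M[112]=14
$t2=7+14=21
$t4=M[112]=14
$t2=21^14=27
$t2=27^2=25
$t5=112+4=116
$t3=13+3=16
cmp $t3, 16  (cmp 16,16)
blt L1: not taken
$t4=25-15=10
sw $t4, (100) → M[100]=10
halt.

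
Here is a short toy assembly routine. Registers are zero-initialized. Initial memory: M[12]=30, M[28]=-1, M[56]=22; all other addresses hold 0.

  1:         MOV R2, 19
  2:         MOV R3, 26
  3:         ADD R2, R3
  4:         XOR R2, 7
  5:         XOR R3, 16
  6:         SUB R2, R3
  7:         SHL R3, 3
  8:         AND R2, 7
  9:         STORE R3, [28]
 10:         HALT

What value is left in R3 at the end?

R2=19
R3=26
R2=19+26=45
R2=45^7=42
R3=26^16=10
R2=42-10=32
R3=10<<3=80
R2=32&7=0
STORE R3, [28] → M[28]=80
halt.

80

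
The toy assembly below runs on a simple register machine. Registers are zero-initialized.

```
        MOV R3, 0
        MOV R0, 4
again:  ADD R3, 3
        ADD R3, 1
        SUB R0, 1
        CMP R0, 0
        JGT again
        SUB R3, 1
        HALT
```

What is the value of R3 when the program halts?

15

MOV R3, 0 → R3=0
MOV R0, 4 → R0=4
ADD R3, 3 → R3=0+3=3
ADD R3, 1 → R3=3+1=4
SUB R0, 1 → R0=4-1=3
CMP R0, 0  (cmp 3,0)
JGT again: taken
ADD R3, 3 → R3=4+3=7
ADD R3, 1 → R3=7+1=8
SUB R0, 1 → R0=3-1=2
CMP R0, 0  (cmp 2,0)
JGT again: taken
ADD R3, 3 → R3=8+3=11
ADD R3, 1 → R3=11+1=12
SUB R0, 1 → R0=2-1=1
CMP R0, 0  (cmp 1,0)
JGT again: taken
ADD R3, 3 → R3=12+3=15
ADD R3, 1 → R3=15+1=16
SUB R0, 1 → R0=1-1=0
CMP R0, 0  (cmp 0,0)
JGT again: not taken
SUB R3, 1 → R3=16-1=15
halt.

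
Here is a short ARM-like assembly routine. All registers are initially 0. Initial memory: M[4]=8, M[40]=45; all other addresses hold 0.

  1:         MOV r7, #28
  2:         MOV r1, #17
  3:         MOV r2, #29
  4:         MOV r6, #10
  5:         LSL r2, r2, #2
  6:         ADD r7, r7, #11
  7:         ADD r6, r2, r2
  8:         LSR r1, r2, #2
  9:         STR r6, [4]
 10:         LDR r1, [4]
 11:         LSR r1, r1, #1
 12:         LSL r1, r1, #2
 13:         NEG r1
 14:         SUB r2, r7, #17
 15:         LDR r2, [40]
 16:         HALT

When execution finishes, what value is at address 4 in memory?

232

r7=28
r1=17
r2=29
r6=10
r2=29<<2=116
r7=28+11=39
r6=116+116=232
r1=116>>2=29
STR r6, [4] → M[4]=232
r1=M[4]=232
r1=232>>1=116
r1=116<<2=464
r1=-(464)=-464
r2=39-17=22
r2=M[40]=45
halt.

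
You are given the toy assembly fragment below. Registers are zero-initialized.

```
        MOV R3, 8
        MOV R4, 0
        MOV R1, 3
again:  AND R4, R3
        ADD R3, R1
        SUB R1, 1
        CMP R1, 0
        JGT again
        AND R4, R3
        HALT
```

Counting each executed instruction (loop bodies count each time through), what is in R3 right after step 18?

MOV R3, 8 → R3=8
MOV R4, 0 → R4=0
MOV R1, 3 → R1=3
AND R4, R3 → R4=0&8=0
ADD R3, R1 → R3=8+3=11
SUB R1, 1 → R1=3-1=2
CMP R1, 0  (cmp 2,0)
JGT again: taken
AND R4, R3 → R4=0&11=0
ADD R3, R1 → R3=11+2=13
SUB R1, 1 → R1=2-1=1
CMP R1, 0  (cmp 1,0)
JGT again: taken
AND R4, R3 → R4=0&13=0
ADD R3, R1 → R3=13+1=14
SUB R1, 1 → R1=1-1=0
CMP R1, 0  (cmp 0,0)
JGT again: not taken
After step 18: R3 = 14.

14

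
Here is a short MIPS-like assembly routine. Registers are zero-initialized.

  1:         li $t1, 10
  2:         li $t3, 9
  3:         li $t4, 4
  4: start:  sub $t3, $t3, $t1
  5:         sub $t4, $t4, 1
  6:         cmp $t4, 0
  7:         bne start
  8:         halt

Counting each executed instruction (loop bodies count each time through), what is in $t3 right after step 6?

after li $t1, 10: $t1=10
after li $t3, 9: $t3=9
after li $t4, 4: $t4=4
after sub $t3, $t3, $t1: $t3=9-10=-1
after sub $t4, $t4, 1: $t4=4-1=3
cmp $t4, 0  (cmp 3,0)
After step 6: $t3 = -1.

-1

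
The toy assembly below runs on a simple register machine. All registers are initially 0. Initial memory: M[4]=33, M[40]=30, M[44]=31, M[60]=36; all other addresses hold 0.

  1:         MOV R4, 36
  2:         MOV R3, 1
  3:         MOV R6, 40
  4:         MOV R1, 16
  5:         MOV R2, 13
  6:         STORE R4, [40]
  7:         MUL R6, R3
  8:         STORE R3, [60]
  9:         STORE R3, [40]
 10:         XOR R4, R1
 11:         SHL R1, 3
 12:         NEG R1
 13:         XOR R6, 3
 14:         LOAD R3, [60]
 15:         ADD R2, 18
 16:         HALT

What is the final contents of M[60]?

1

after MOV R4, 36: R4=36
after MOV R3, 1: R3=1
after MOV R6, 40: R6=40
after MOV R1, 16: R1=16
after MOV R2, 13: R2=13
STORE R4, [40] → M[40]=36
after MUL R6, R3: R6=40*1=40
STORE R3, [60] → M[60]=1
STORE R3, [40] → M[40]=1
after XOR R4, R1: R4=36^16=52
after SHL R1, 3: R1=16<<3=128
after NEG R1: R1=-(128)=-128
after XOR R6, 3: R6=40^3=43
after LOAD R3, [60]: R3=M[60]=1
after ADD R2, 18: R2=13+18=31
halt.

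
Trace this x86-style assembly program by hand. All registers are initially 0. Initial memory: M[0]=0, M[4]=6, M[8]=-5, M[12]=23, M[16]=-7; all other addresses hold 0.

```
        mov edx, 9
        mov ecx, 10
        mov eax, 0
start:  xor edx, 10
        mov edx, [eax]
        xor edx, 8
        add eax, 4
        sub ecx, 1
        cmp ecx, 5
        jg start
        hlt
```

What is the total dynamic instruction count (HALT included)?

39

after mov edx, 9: edx=9
after mov ecx, 10: ecx=10
after mov eax, 0: eax=0
after xor edx, 10: edx=9^10=3
after mov edx, [eax]: edx=M[0]=0
after xor edx, 8: edx=0^8=8
after add eax, 4: eax=0+4=4
after sub ecx, 1: ecx=10-1=9
cmp ecx, 5  (cmp 9,5)
jg start: taken
after xor edx, 10: edx=8^10=2
after mov edx, [eax]: edx=M[4]=6
after xor edx, 8: edx=6^8=14
after add eax, 4: eax=4+4=8
after sub ecx, 1: ecx=9-1=8
cmp ecx, 5  (cmp 8,5)
jg start: taken
after xor edx, 10: edx=14^10=4
after mov edx, [eax]: edx=M[8]=-5
after xor edx, 8: edx=(-5)^8=-13
after add eax, 4: eax=8+4=12
after sub ecx, 1: ecx=8-1=7
cmp ecx, 5  (cmp 7,5)
jg start: taken
after xor edx, 10: edx=(-13)^10=-7
after mov edx, [eax]: edx=M[12]=23
after xor edx, 8: edx=23^8=31
after add eax, 4: eax=12+4=16
after sub ecx, 1: ecx=7-1=6
cmp ecx, 5  (cmp 6,5)
jg start: taken
after xor edx, 10: edx=31^10=21
after mov edx, [eax]: edx=M[16]=-7
after xor edx, 8: edx=(-7)^8=-15
after add eax, 4: eax=16+4=20
after sub ecx, 1: ecx=6-1=5
cmp ecx, 5  (cmp 5,5)
jg start: not taken
halt.
Total executed instructions: 39.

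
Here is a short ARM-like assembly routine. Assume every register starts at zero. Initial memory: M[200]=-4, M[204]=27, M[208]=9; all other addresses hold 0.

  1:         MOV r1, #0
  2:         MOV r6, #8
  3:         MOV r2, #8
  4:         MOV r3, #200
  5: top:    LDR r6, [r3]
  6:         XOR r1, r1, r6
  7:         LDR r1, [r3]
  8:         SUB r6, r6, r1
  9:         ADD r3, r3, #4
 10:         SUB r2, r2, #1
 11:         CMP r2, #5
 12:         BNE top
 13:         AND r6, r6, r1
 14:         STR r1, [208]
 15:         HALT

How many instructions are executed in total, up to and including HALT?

31

r1=0
r6=8
r2=8
r3=200
r6=M[200]=-4
r1=0^(-4)=-4
r1=M[200]=-4
r6=(-4)-(-4)=0
r3=200+4=204
r2=8-1=7
CMP r2, #5  (cmp 7,5)
BNE top: taken
r6=M[204]=27
r1=(-4)^27=-25
r1=M[204]=27
r6=27-27=0
r3=204+4=208
r2=7-1=6
CMP r2, #5  (cmp 6,5)
BNE top: taken
r6=M[208]=9
r1=27^9=18
r1=M[208]=9
r6=9-9=0
r3=208+4=212
r2=6-1=5
CMP r2, #5  (cmp 5,5)
BNE top: not taken
r6=0&9=0
STR r1, [208] → M[208]=9
halt.
Total executed instructions: 31.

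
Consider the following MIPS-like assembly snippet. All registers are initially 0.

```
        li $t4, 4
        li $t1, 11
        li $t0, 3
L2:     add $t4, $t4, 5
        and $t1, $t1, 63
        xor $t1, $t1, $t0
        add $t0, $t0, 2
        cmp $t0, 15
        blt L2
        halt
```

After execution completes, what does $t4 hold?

li $t4, 4 → $t4=4
li $t1, 11 → $t1=11
li $t0, 3 → $t0=3
add $t4, $t4, 5 → $t4=4+5=9
and $t1, $t1, 63 → $t1=11&63=11
xor $t1, $t1, $t0 → $t1=11^3=8
add $t0, $t0, 2 → $t0=3+2=5
cmp $t0, 15  (cmp 5,15)
blt L2: taken
add $t4, $t4, 5 → $t4=9+5=14
and $t1, $t1, 63 → $t1=8&63=8
xor $t1, $t1, $t0 → $t1=8^5=13
add $t0, $t0, 2 → $t0=5+2=7
cmp $t0, 15  (cmp 7,15)
blt L2: taken
add $t4, $t4, 5 → $t4=14+5=19
and $t1, $t1, 63 → $t1=13&63=13
xor $t1, $t1, $t0 → $t1=13^7=10
add $t0, $t0, 2 → $t0=7+2=9
cmp $t0, 15  (cmp 9,15)
blt L2: taken
add $t4, $t4, 5 → $t4=19+5=24
and $t1, $t1, 63 → $t1=10&63=10
xor $t1, $t1, $t0 → $t1=10^9=3
add $t0, $t0, 2 → $t0=9+2=11
cmp $t0, 15  (cmp 11,15)
blt L2: taken
add $t4, $t4, 5 → $t4=24+5=29
and $t1, $t1, 63 → $t1=3&63=3
xor $t1, $t1, $t0 → $t1=3^11=8
add $t0, $t0, 2 → $t0=11+2=13
cmp $t0, 15  (cmp 13,15)
blt L2: taken
add $t4, $t4, 5 → $t4=29+5=34
and $t1, $t1, 63 → $t1=8&63=8
xor $t1, $t1, $t0 → $t1=8^13=5
add $t0, $t0, 2 → $t0=13+2=15
cmp $t0, 15  (cmp 15,15)
blt L2: not taken
halt.

34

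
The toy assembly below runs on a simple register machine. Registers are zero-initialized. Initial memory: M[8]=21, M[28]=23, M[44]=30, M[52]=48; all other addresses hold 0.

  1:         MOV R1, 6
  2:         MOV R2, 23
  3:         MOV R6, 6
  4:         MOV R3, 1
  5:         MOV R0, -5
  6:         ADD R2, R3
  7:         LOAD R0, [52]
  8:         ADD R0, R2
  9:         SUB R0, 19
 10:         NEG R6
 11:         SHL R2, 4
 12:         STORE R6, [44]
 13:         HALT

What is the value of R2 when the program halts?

384

R1=6
R2=23
R6=6
R3=1
R0=-5
R2=23+1=24
R0=M[52]=48
R0=48+24=72
R0=72-19=53
R6=-(6)=-6
R2=24<<4=384
STORE R6, [44] → M[44]=-6
halt.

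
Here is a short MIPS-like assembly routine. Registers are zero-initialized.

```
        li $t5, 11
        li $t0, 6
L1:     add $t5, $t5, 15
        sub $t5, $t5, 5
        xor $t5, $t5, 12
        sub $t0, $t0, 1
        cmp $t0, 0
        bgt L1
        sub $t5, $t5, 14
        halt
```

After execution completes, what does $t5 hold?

41

li $t5, 11 → $t5=11
li $t0, 6 → $t0=6
add $t5, $t5, 15 → $t5=11+15=26
sub $t5, $t5, 5 → $t5=26-5=21
xor $t5, $t5, 12 → $t5=21^12=25
sub $t0, $t0, 1 → $t0=6-1=5
cmp $t0, 0  (cmp 5,0)
bgt L1: taken
add $t5, $t5, 15 → $t5=25+15=40
sub $t5, $t5, 5 → $t5=40-5=35
xor $t5, $t5, 12 → $t5=35^12=47
sub $t0, $t0, 1 → $t0=5-1=4
cmp $t0, 0  (cmp 4,0)
bgt L1: taken
add $t5, $t5, 15 → $t5=47+15=62
sub $t5, $t5, 5 → $t5=62-5=57
xor $t5, $t5, 12 → $t5=57^12=53
sub $t0, $t0, 1 → $t0=4-1=3
cmp $t0, 0  (cmp 3,0)
bgt L1: taken
add $t5, $t5, 15 → $t5=53+15=68
sub $t5, $t5, 5 → $t5=68-5=63
xor $t5, $t5, 12 → $t5=63^12=51
sub $t0, $t0, 1 → $t0=3-1=2
cmp $t0, 0  (cmp 2,0)
bgt L1: taken
add $t5, $t5, 15 → $t5=51+15=66
sub $t5, $t5, 5 → $t5=66-5=61
xor $t5, $t5, 12 → $t5=61^12=49
sub $t0, $t0, 1 → $t0=2-1=1
cmp $t0, 0  (cmp 1,0)
bgt L1: taken
add $t5, $t5, 15 → $t5=49+15=64
sub $t5, $t5, 5 → $t5=64-5=59
xor $t5, $t5, 12 → $t5=59^12=55
sub $t0, $t0, 1 → $t0=1-1=0
cmp $t0, 0  (cmp 0,0)
bgt L1: not taken
sub $t5, $t5, 14 → $t5=55-14=41
halt.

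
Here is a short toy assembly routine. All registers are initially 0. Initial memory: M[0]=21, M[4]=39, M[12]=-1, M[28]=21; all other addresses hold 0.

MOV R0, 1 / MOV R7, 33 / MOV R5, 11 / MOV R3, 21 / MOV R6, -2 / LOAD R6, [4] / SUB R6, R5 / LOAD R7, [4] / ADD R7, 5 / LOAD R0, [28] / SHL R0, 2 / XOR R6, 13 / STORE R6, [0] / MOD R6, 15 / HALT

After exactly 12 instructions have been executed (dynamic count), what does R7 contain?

44

MOV R0, 1 → R0=1
MOV R7, 33 → R7=33
MOV R5, 11 → R5=11
MOV R3, 21 → R3=21
MOV R6, -2 → R6=-2
LOAD R6, [4] → R6=M[4]=39
SUB R6, R5 → R6=39-11=28
LOAD R7, [4] → R7=M[4]=39
ADD R7, 5 → R7=39+5=44
LOAD R0, [28] → R0=M[28]=21
SHL R0, 2 → R0=21<<2=84
XOR R6, 13 → R6=28^13=17
After step 12: R7 = 44.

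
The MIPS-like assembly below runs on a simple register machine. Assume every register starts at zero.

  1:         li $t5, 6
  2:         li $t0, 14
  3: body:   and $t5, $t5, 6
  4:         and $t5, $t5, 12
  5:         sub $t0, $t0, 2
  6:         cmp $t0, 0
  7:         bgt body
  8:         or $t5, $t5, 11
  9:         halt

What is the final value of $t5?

$t5=6
$t0=14
$t5=6&6=6
$t5=6&12=4
$t0=14-2=12
cmp $t0, 0  (cmp 12,0)
bgt body: taken
$t5=4&6=4
$t5=4&12=4
$t0=12-2=10
cmp $t0, 0  (cmp 10,0)
bgt body: taken
$t5=4&6=4
$t5=4&12=4
$t0=10-2=8
cmp $t0, 0  (cmp 8,0)
bgt body: taken
$t5=4&6=4
$t5=4&12=4
$t0=8-2=6
cmp $t0, 0  (cmp 6,0)
bgt body: taken
$t5=4&6=4
$t5=4&12=4
$t0=6-2=4
cmp $t0, 0  (cmp 4,0)
bgt body: taken
$t5=4&6=4
$t5=4&12=4
$t0=4-2=2
cmp $t0, 0  (cmp 2,0)
bgt body: taken
$t5=4&6=4
$t5=4&12=4
$t0=2-2=0
cmp $t0, 0  (cmp 0,0)
bgt body: not taken
$t5=4|11=15
halt.

15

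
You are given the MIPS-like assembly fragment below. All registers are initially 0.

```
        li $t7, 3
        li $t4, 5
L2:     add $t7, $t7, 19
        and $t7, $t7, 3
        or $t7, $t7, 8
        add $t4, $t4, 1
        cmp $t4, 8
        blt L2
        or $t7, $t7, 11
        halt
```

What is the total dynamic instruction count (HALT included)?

22

li $t7, 3 → $t7=3
li $t4, 5 → $t4=5
add $t7, $t7, 19 → $t7=3+19=22
and $t7, $t7, 3 → $t7=22&3=2
or $t7, $t7, 8 → $t7=2|8=10
add $t4, $t4, 1 → $t4=5+1=6
cmp $t4, 8  (cmp 6,8)
blt L2: taken
add $t7, $t7, 19 → $t7=10+19=29
and $t7, $t7, 3 → $t7=29&3=1
or $t7, $t7, 8 → $t7=1|8=9
add $t4, $t4, 1 → $t4=6+1=7
cmp $t4, 8  (cmp 7,8)
blt L2: taken
add $t7, $t7, 19 → $t7=9+19=28
and $t7, $t7, 3 → $t7=28&3=0
or $t7, $t7, 8 → $t7=0|8=8
add $t4, $t4, 1 → $t4=7+1=8
cmp $t4, 8  (cmp 8,8)
blt L2: not taken
or $t7, $t7, 11 → $t7=8|11=11
halt.
Total executed instructions: 22.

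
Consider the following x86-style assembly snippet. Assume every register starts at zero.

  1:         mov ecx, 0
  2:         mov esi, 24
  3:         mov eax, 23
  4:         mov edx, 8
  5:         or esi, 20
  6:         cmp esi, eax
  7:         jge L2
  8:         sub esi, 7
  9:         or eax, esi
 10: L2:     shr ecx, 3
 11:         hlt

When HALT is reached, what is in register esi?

after mov ecx, 0: ecx=0
after mov esi, 24: esi=24
after mov eax, 23: eax=23
after mov edx, 8: edx=8
after or esi, 20: esi=24|20=28
cmp esi, eax  (cmp 28,23)
jge L2: taken
after shr ecx, 3: ecx=0>>3=0
halt.

28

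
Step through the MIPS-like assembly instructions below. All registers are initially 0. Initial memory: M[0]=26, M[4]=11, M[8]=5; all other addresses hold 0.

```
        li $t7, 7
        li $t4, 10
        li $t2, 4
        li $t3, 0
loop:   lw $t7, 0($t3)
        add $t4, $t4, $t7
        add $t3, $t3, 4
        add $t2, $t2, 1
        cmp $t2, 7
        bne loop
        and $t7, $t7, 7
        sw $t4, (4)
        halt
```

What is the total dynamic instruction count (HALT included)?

25

$t7=7
$t4=10
$t2=4
$t3=0
$t7=M[0]=26
$t4=10+26=36
$t3=0+4=4
$t2=4+1=5
cmp $t2, 7  (cmp 5,7)
bne loop: taken
$t7=M[4]=11
$t4=36+11=47
$t3=4+4=8
$t2=5+1=6
cmp $t2, 7  (cmp 6,7)
bne loop: taken
$t7=M[8]=5
$t4=47+5=52
$t3=8+4=12
$t2=6+1=7
cmp $t2, 7  (cmp 7,7)
bne loop: not taken
$t7=5&7=5
sw $t4, (4) → M[4]=52
halt.
Total executed instructions: 25.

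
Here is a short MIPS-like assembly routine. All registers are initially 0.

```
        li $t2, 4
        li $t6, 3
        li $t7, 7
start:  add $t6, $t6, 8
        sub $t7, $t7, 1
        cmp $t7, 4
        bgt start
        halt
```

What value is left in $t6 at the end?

li $t2, 4 → $t2=4
li $t6, 3 → $t6=3
li $t7, 7 → $t7=7
add $t6, $t6, 8 → $t6=3+8=11
sub $t7, $t7, 1 → $t7=7-1=6
cmp $t7, 4  (cmp 6,4)
bgt start: taken
add $t6, $t6, 8 → $t6=11+8=19
sub $t7, $t7, 1 → $t7=6-1=5
cmp $t7, 4  (cmp 5,4)
bgt start: taken
add $t6, $t6, 8 → $t6=19+8=27
sub $t7, $t7, 1 → $t7=5-1=4
cmp $t7, 4  (cmp 4,4)
bgt start: not taken
halt.

27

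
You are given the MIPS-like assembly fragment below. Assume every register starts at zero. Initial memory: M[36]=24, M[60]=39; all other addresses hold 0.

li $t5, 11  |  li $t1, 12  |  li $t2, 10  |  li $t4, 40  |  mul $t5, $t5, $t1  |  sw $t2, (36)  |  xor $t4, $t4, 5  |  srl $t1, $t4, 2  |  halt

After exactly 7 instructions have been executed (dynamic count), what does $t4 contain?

li $t5, 11 → $t5=11
li $t1, 12 → $t1=12
li $t2, 10 → $t2=10
li $t4, 40 → $t4=40
mul $t5, $t5, $t1 → $t5=11*12=132
sw $t2, (36) → M[36]=10
xor $t4, $t4, 5 → $t4=40^5=45
After step 7: $t4 = 45.

45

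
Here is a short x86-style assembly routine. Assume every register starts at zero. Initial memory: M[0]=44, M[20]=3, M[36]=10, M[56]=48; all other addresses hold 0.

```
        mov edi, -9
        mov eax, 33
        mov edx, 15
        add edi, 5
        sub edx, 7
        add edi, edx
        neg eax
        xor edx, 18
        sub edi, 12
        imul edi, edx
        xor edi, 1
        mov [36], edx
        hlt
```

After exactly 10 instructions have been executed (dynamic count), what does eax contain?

-33

edi=-9
eax=33
edx=15
edi=(-9)+5=-4
edx=15-7=8
edi=(-4)+8=4
eax=-(33)=-33
edx=8^18=26
edi=4-12=-8
edi=(-8)*26=-208
After step 10: eax = -33.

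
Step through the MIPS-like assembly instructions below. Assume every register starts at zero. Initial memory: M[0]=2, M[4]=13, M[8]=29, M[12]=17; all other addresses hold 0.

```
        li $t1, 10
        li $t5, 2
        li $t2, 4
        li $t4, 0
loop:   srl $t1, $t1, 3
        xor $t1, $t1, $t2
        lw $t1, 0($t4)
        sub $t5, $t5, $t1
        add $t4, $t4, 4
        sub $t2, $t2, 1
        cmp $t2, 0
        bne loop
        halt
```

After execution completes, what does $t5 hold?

$t1=10
$t5=2
$t2=4
$t4=0
$t1=10>>3=1
$t1=1^4=5
$t1=M[0]=2
$t5=2-2=0
$t4=0+4=4
$t2=4-1=3
cmp $t2, 0  (cmp 3,0)
bne loop: taken
$t1=2>>3=0
$t1=0^3=3
$t1=M[4]=13
$t5=0-13=-13
$t4=4+4=8
$t2=3-1=2
cmp $t2, 0  (cmp 2,0)
bne loop: taken
$t1=13>>3=1
$t1=1^2=3
$t1=M[8]=29
$t5=(-13)-29=-42
$t4=8+4=12
$t2=2-1=1
cmp $t2, 0  (cmp 1,0)
bne loop: taken
$t1=29>>3=3
$t1=3^1=2
$t1=M[12]=17
$t5=(-42)-17=-59
$t4=12+4=16
$t2=1-1=0
cmp $t2, 0  (cmp 0,0)
bne loop: not taken
halt.

-59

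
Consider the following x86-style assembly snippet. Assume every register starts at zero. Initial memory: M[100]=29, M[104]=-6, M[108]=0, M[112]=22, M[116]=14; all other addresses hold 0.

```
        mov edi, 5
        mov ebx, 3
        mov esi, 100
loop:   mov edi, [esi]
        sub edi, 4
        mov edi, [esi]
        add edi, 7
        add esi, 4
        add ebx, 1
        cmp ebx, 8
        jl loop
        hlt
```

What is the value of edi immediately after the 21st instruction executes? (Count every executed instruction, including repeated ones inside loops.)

edi=5
ebx=3
esi=100
edi=M[100]=29
edi=29-4=25
edi=M[100]=29
edi=29+7=36
esi=100+4=104
ebx=3+1=4
cmp ebx, 8  (cmp 4,8)
jl loop: taken
edi=M[104]=-6
edi=(-6)-4=-10
edi=M[104]=-6
edi=(-6)+7=1
esi=104+4=108
ebx=4+1=5
cmp ebx, 8  (cmp 5,8)
jl loop: taken
edi=M[108]=0
edi=0-4=-4
After step 21: edi = -4.

-4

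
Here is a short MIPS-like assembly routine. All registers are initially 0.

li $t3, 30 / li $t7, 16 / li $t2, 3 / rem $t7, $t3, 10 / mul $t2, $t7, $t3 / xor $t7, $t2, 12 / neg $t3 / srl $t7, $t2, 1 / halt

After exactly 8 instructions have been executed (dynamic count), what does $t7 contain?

after li $t3, 30: $t3=30
after li $t7, 16: $t7=16
after li $t2, 3: $t2=3
after rem $t7, $t3, 10: $t7=30%10=0
after mul $t2, $t7, $t3: $t2=0*30=0
after xor $t7, $t2, 12: $t7=0^12=12
after neg $t3: $t3=-(30)=-30
after srl $t7, $t2, 1: $t7=0>>1=0
After step 8: $t7 = 0.

0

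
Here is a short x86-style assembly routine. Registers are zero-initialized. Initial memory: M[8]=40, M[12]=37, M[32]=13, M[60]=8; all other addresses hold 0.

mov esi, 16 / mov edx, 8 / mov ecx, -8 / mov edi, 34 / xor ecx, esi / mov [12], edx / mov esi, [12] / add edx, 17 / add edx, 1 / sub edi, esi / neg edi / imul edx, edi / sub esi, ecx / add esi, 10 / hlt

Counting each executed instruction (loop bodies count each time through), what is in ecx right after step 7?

-24

mov esi, 16 → esi=16
mov edx, 8 → edx=8
mov ecx, -8 → ecx=-8
mov edi, 34 → edi=34
xor ecx, esi → ecx=(-8)^16=-24
mov [12], edx → M[12]=8
mov esi, [12] → esi=M[12]=8
After step 7: ecx = -24.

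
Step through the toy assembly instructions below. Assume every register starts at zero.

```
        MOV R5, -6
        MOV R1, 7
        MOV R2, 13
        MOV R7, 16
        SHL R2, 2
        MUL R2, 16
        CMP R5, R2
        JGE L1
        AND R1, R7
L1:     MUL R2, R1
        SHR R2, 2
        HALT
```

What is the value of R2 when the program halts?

0

after MOV R5, -6: R5=-6
after MOV R1, 7: R1=7
after MOV R2, 13: R2=13
after MOV R7, 16: R7=16
after SHL R2, 2: R2=13<<2=52
after MUL R2, 16: R2=52*16=832
CMP R5, R2  (cmp -6,832)
JGE L1: not taken
after AND R1, R7: R1=7&16=0
after MUL R2, R1: R2=832*0=0
after SHR R2, 2: R2=0>>2=0
halt.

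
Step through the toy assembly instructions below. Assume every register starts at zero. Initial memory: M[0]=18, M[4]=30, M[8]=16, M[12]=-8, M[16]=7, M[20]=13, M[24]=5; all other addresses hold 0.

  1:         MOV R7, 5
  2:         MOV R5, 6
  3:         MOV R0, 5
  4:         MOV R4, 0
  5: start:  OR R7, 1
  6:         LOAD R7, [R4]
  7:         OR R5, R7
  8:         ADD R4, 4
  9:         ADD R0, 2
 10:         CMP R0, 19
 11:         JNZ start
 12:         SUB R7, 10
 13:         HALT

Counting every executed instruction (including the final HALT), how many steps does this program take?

R7=5
R5=6
R0=5
R4=0
R7=5|1=5
R7=M[0]=18
R5=6|18=22
R4=0+4=4
R0=5+2=7
CMP R0, 19  (cmp 7,19)
JNZ start: taken
R7=18|1=19
R7=M[4]=30
R5=22|30=30
R4=4+4=8
R0=7+2=9
CMP R0, 19  (cmp 9,19)
JNZ start: taken
R7=30|1=31
R7=M[8]=16
R5=30|16=30
R4=8+4=12
R0=9+2=11
CMP R0, 19  (cmp 11,19)
JNZ start: taken
R7=16|1=17
R7=M[12]=-8
R5=30|(-8)=-2
R4=12+4=16
R0=11+2=13
CMP R0, 19  (cmp 13,19)
JNZ start: taken
R7=(-8)|1=-7
R7=M[16]=7
R5=(-2)|7=-1
R4=16+4=20
R0=13+2=15
CMP R0, 19  (cmp 15,19)
JNZ start: taken
R7=7|1=7
R7=M[20]=13
R5=(-1)|13=-1
R4=20+4=24
R0=15+2=17
CMP R0, 19  (cmp 17,19)
JNZ start: taken
R7=13|1=13
R7=M[24]=5
R5=(-1)|5=-1
R4=24+4=28
R0=17+2=19
CMP R0, 19  (cmp 19,19)
JNZ start: not taken
R7=5-10=-5
halt.
Total executed instructions: 55.

55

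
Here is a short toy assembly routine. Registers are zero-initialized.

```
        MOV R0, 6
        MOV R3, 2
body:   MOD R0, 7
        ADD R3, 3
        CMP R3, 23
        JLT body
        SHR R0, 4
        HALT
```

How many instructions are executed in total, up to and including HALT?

32

after MOV R0, 6: R0=6
after MOV R3, 2: R3=2
after MOD R0, 7: R0=6%7=6
after ADD R3, 3: R3=2+3=5
CMP R3, 23  (cmp 5,23)
JLT body: taken
after MOD R0, 7: R0=6%7=6
after ADD R3, 3: R3=5+3=8
CMP R3, 23  (cmp 8,23)
JLT body: taken
after MOD R0, 7: R0=6%7=6
after ADD R3, 3: R3=8+3=11
CMP R3, 23  (cmp 11,23)
JLT body: taken
after MOD R0, 7: R0=6%7=6
after ADD R3, 3: R3=11+3=14
CMP R3, 23  (cmp 14,23)
JLT body: taken
after MOD R0, 7: R0=6%7=6
after ADD R3, 3: R3=14+3=17
CMP R3, 23  (cmp 17,23)
JLT body: taken
after MOD R0, 7: R0=6%7=6
after ADD R3, 3: R3=17+3=20
CMP R3, 23  (cmp 20,23)
JLT body: taken
after MOD R0, 7: R0=6%7=6
after ADD R3, 3: R3=20+3=23
CMP R3, 23  (cmp 23,23)
JLT body: not taken
after SHR R0, 4: R0=6>>4=0
halt.
Total executed instructions: 32.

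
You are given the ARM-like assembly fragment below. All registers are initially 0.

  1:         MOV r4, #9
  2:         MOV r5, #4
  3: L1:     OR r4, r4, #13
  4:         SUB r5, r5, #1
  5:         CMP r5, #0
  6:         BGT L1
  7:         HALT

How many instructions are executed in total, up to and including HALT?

19

MOV r4, #9 → r4=9
MOV r5, #4 → r5=4
OR r4, r4, #13 → r4=9|13=13
SUB r5, r5, #1 → r5=4-1=3
CMP r5, #0  (cmp 3,0)
BGT L1: taken
OR r4, r4, #13 → r4=13|13=13
SUB r5, r5, #1 → r5=3-1=2
CMP r5, #0  (cmp 2,0)
BGT L1: taken
OR r4, r4, #13 → r4=13|13=13
SUB r5, r5, #1 → r5=2-1=1
CMP r5, #0  (cmp 1,0)
BGT L1: taken
OR r4, r4, #13 → r4=13|13=13
SUB r5, r5, #1 → r5=1-1=0
CMP r5, #0  (cmp 0,0)
BGT L1: not taken
halt.
Total executed instructions: 19.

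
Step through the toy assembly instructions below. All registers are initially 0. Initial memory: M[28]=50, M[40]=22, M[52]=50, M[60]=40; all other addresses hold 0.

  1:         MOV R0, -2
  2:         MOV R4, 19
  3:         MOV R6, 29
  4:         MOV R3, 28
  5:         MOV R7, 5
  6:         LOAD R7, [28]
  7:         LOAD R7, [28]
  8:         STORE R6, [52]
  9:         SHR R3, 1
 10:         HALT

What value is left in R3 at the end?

14

MOV R0, -2 → R0=-2
MOV R4, 19 → R4=19
MOV R6, 29 → R6=29
MOV R3, 28 → R3=28
MOV R7, 5 → R7=5
LOAD R7, [28] → R7=M[28]=50
LOAD R7, [28] → R7=M[28]=50
STORE R6, [52] → M[52]=29
SHR R3, 1 → R3=28>>1=14
halt.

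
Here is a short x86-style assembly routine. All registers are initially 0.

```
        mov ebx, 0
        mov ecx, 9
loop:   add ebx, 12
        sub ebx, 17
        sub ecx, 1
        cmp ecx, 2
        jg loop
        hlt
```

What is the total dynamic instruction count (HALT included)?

mov ebx, 0 → ebx=0
mov ecx, 9 → ecx=9
add ebx, 12 → ebx=0+12=12
sub ebx, 17 → ebx=12-17=-5
sub ecx, 1 → ecx=9-1=8
cmp ecx, 2  (cmp 8,2)
jg loop: taken
add ebx, 12 → ebx=(-5)+12=7
sub ebx, 17 → ebx=7-17=-10
sub ecx, 1 → ecx=8-1=7
cmp ecx, 2  (cmp 7,2)
jg loop: taken
add ebx, 12 → ebx=(-10)+12=2
sub ebx, 17 → ebx=2-17=-15
sub ecx, 1 → ecx=7-1=6
cmp ecx, 2  (cmp 6,2)
jg loop: taken
add ebx, 12 → ebx=(-15)+12=-3
sub ebx, 17 → ebx=(-3)-17=-20
sub ecx, 1 → ecx=6-1=5
cmp ecx, 2  (cmp 5,2)
jg loop: taken
add ebx, 12 → ebx=(-20)+12=-8
sub ebx, 17 → ebx=(-8)-17=-25
sub ecx, 1 → ecx=5-1=4
cmp ecx, 2  (cmp 4,2)
jg loop: taken
add ebx, 12 → ebx=(-25)+12=-13
sub ebx, 17 → ebx=(-13)-17=-30
sub ecx, 1 → ecx=4-1=3
cmp ecx, 2  (cmp 3,2)
jg loop: taken
add ebx, 12 → ebx=(-30)+12=-18
sub ebx, 17 → ebx=(-18)-17=-35
sub ecx, 1 → ecx=3-1=2
cmp ecx, 2  (cmp 2,2)
jg loop: not taken
halt.
Total executed instructions: 38.

38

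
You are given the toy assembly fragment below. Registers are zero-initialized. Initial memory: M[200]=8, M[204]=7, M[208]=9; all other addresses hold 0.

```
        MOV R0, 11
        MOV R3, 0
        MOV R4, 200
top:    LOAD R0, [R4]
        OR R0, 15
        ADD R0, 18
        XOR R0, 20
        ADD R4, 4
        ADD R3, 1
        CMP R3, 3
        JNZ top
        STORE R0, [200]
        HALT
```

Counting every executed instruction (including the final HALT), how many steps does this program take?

29

after MOV R0, 11: R0=11
after MOV R3, 0: R3=0
after MOV R4, 200: R4=200
after LOAD R0, [R4]: R0=M[200]=8
after OR R0, 15: R0=8|15=15
after ADD R0, 18: R0=15+18=33
after XOR R0, 20: R0=33^20=53
after ADD R4, 4: R4=200+4=204
after ADD R3, 1: R3=0+1=1
CMP R3, 3  (cmp 1,3)
JNZ top: taken
after LOAD R0, [R4]: R0=M[204]=7
after OR R0, 15: R0=7|15=15
after ADD R0, 18: R0=15+18=33
after XOR R0, 20: R0=33^20=53
after ADD R4, 4: R4=204+4=208
after ADD R3, 1: R3=1+1=2
CMP R3, 3  (cmp 2,3)
JNZ top: taken
after LOAD R0, [R4]: R0=M[208]=9
after OR R0, 15: R0=9|15=15
after ADD R0, 18: R0=15+18=33
after XOR R0, 20: R0=33^20=53
after ADD R4, 4: R4=208+4=212
after ADD R3, 1: R3=2+1=3
CMP R3, 3  (cmp 3,3)
JNZ top: not taken
STORE R0, [200] → M[200]=53
halt.
Total executed instructions: 29.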